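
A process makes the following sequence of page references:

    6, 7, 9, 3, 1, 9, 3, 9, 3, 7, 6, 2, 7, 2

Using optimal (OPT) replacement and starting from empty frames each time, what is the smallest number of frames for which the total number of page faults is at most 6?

f=1: 14 faults
f=2: 9 faults
f=3: 8 faults
f=4: 7 faults
f=5: 6 faults
f=6: 6 faults
Smallest f with faults ≤ 6 is 5.

5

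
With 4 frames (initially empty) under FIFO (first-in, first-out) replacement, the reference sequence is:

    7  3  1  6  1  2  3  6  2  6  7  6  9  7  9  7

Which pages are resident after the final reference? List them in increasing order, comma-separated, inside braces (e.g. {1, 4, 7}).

7 → miss, frames {7}
3 → miss, frames {7,3}
1 → miss, frames {7,3,1}
6 → miss, frames {7,3,1,6}
1 → hit
2 → miss, evict 7, frames {3,1,6,2}
3 → hit
6 → hit
2 → hit
6 → hit
7 → miss, evict 3, frames {1,6,2,7}
6 → hit
9 → miss, evict 1, frames {6,2,7,9}
7 → hit
9 → hit
7 → hit

{2, 6, 7, 9}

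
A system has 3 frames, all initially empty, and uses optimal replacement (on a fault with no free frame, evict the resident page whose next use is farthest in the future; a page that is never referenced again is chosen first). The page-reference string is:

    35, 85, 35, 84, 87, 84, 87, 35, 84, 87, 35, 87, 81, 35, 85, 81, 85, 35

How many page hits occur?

12

35 -> miss, frames [35]
85 -> miss, frames [35, 85]
35 -> hit
84 -> miss, frames [35, 85, 84]
87 -> miss, evict 85, frames [35, 84, 87]
84 -> hit
87 -> hit
35 -> hit
84 -> hit
87 -> hit
35 -> hit
87 -> hit
81 -> miss, evict 87, frames [35, 84, 81]
35 -> hit
85 -> miss, evict 84, frames [35, 81, 85]
81 -> hit
85 -> hit
35 -> hit
Hits: 12.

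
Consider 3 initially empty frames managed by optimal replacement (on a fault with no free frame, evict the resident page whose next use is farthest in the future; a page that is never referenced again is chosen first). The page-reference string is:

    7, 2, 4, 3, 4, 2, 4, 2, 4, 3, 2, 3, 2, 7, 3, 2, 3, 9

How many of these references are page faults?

6

7: fault, frames {7}
2: fault, frames {7,2}
4: fault, frames {7,2,4}
3: fault, evict 7, frames {2,4,3}
4: hit
2: hit
4: hit
2: hit
4: hit
3: hit
2: hit
3: hit
2: hit
7: fault, evict 4, frames {2,3,7}
3: hit
2: hit
3: hit
9: fault, evict 7, frames {2,3,9}
Page faults: 6.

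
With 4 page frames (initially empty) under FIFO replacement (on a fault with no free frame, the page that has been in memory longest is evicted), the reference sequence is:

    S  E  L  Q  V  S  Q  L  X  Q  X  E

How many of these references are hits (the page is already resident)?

4

S -> miss, frames (S)
E -> miss, frames (S E)
L -> miss, frames (S E L)
Q -> miss, frames (S E L Q)
V -> miss, evict S, frames (E L Q V)
S -> miss, evict E, frames (L Q V S)
Q -> hit
L -> hit
X -> miss, evict L, frames (Q V S X)
Q -> hit
X -> hit
E -> miss, evict Q, frames (V S X E)
Hits: 4.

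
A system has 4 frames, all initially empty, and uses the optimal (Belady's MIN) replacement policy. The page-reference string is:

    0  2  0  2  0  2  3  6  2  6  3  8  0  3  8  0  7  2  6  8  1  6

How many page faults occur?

8

0: miss, frames [0]
2: miss, frames [0, 2]
0: hit
2: hit
0: hit
2: hit
3: miss, frames [0, 2, 3]
6: miss, frames [0, 2, 3, 6]
2: hit
6: hit
3: hit
8: miss, evict 6, frames [0, 2, 3, 8]
0: hit
3: hit
8: hit
0: hit
7: miss, evict 3, frames [0, 2, 8, 7]
2: hit
6: miss, evict 7, frames [0, 2, 8, 6]
8: hit
1: miss, evict 8, frames [0, 2, 6, 1]
6: hit
Page faults: 8.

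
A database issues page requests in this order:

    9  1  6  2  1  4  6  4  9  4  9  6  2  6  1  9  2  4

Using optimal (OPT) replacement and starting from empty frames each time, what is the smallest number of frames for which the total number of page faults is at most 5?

5

f=1: 18 faults
f=2: 12 faults
f=3: 9 faults
f=4: 6 faults
f=5: 5 faults
Smallest f with faults ≤ 5 is 5.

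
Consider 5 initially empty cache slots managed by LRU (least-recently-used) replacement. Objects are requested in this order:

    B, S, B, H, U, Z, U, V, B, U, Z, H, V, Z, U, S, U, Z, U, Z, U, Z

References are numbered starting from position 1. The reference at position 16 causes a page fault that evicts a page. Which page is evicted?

B

pos 1: B: miss, frames [B]
pos 2: S: miss, frames [B, S]
pos 3: B: hit
pos 4: H: miss, frames [S, B, H]
pos 5: U: miss, frames [S, B, H, U]
pos 6: Z: miss, frames [S, B, H, U, Z]
pos 7: U: hit
pos 8: V: miss, evict S, frames [B, H, Z, U, V]
pos 9: B: hit
pos 10: U: hit
pos 11: Z: hit
pos 12: H: hit
pos 13: V: hit
pos 14: Z: hit
pos 15: U: hit
pos 16: S: miss, evict B, frames [H, V, Z, U, S]
At position 16, page B is evicted.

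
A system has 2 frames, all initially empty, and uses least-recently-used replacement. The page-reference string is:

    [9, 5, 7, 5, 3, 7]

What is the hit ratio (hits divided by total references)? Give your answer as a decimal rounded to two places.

0.17

9: miss, frames [9]
5: miss, frames [9, 5]
7: miss, evict 9, frames [5, 7]
5: hit
3: miss, evict 7, frames [5, 3]
7: miss, evict 5, frames [3, 7]
Hits: 1 of 6 references → 1/6 = 0.1667.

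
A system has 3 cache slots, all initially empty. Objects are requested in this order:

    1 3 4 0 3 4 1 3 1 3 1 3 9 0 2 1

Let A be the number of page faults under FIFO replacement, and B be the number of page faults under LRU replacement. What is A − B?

Under FIFO: F F F F . . F F . . . . F F F F → 10 faults.
Under LRU: F F F F . . F . . . . . F F F F → 9 faults.
A − B = 10 − 9 = 1.

1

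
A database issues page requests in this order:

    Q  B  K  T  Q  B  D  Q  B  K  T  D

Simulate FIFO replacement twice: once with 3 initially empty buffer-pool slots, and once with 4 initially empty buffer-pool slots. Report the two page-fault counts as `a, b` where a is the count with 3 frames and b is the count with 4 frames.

9, 10

3 frames: F F F F F F F . . F F . → 9 faults.
4 frames: F F F F . . F F F F F F → 10 faults.
10 > 9: adding a frame increased faults — Belady's anomaly.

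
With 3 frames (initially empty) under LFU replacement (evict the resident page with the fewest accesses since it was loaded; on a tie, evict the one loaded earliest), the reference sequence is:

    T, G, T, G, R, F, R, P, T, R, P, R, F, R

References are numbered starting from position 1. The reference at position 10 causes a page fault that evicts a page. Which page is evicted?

P

pos 1: T -> fault, frames {T}
pos 2: G -> fault, frames {T,G}
pos 3: T -> hit
pos 4: G -> hit
pos 5: R -> fault, frames {T,G,R}
pos 6: F -> fault, evict R, frames {T,G,F}
pos 7: R -> fault, evict F, frames {T,G,R}
pos 8: P -> fault, evict R, frames {T,G,P}
pos 9: T -> hit
pos 10: R -> fault, evict P, frames {T,G,R}
At position 10, page P is evicted.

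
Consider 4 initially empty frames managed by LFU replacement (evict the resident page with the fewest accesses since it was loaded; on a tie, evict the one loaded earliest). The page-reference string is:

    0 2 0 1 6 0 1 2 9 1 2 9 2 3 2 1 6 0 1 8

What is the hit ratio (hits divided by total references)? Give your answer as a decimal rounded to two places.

0.60

0: miss, frames [0]
2: miss, frames [0, 2]
0: hit
1: miss, frames [0, 2, 1]
6: miss, frames [0, 2, 1, 6]
0: hit
1: hit
2: hit
9: miss, evict 6, frames [0, 2, 1, 9]
1: hit
2: hit
9: hit
2: hit
3: miss, evict 9, frames [0, 2, 1, 3]
2: hit
1: hit
6: miss, evict 3, frames [0, 2, 1, 6]
0: hit
1: hit
8: miss, evict 6, frames [0, 2, 1, 8]
Hits: 12 of 20 references → 12/20 = 0.6000.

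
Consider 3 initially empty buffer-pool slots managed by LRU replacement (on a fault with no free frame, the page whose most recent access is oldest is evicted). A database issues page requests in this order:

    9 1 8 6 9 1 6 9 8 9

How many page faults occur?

9: miss, frames [9]
1: miss, frames [9, 1]
8: miss, frames [9, 1, 8]
6: miss, evict 9, frames [1, 8, 6]
9: miss, evict 1, frames [8, 6, 9]
1: miss, evict 8, frames [6, 9, 1]
6: hit
9: hit
8: miss, evict 1, frames [6, 9, 8]
9: hit
Page faults: 7.

7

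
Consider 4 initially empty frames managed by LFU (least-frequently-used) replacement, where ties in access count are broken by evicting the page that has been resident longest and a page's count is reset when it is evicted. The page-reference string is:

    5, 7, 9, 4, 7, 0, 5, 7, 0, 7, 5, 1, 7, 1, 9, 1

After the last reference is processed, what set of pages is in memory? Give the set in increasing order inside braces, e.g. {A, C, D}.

{1, 5, 7, 9}

5: miss, frames (5)
7: miss, frames (5 7)
9: miss, frames (5 7 9)
4: miss, frames (5 7 9 4)
7: hit
0: miss, evict 5, frames (7 9 4 0)
5: miss, evict 9, frames (7 4 0 5)
7: hit
0: hit
7: hit
5: hit
1: miss, evict 4, frames (7 0 5 1)
7: hit
1: hit
9: miss, evict 0, frames (7 5 1 9)
1: hit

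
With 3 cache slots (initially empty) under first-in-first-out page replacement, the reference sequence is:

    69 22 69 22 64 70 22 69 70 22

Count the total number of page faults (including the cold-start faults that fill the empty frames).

69 -> miss, frames (69)
22 -> miss, frames (69 22)
69 -> hit
22 -> hit
64 -> miss, frames (69 22 64)
70 -> miss, evict 69, frames (22 64 70)
22 -> hit
69 -> miss, evict 22, frames (64 70 69)
70 -> hit
22 -> miss, evict 64, frames (70 69 22)
Page faults: 6.

6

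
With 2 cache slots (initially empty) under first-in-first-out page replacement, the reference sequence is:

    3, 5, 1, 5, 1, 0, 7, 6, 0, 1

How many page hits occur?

2

3 -> fault, frames (3)
5 -> fault, frames (3 5)
1 -> fault, evict 3, frames (5 1)
5 -> hit
1 -> hit
0 -> fault, evict 5, frames (1 0)
7 -> fault, evict 1, frames (0 7)
6 -> fault, evict 0, frames (7 6)
0 -> fault, evict 7, frames (6 0)
1 -> fault, evict 6, frames (0 1)
Hits: 2.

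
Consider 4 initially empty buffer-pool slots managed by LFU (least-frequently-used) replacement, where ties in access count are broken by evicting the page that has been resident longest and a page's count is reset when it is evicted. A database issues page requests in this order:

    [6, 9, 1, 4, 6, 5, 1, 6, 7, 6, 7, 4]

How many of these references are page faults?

6 → miss, frames (6)
9 → miss, frames (6 9)
1 → miss, frames (6 9 1)
4 → miss, frames (6 9 1 4)
6 → hit
5 → miss, evict 9, frames (6 1 4 5)
1 → hit
6 → hit
7 → miss, evict 4, frames (6 1 5 7)
6 → hit
7 → hit
4 → miss, evict 5, frames (6 1 7 4)
Page faults: 7.

7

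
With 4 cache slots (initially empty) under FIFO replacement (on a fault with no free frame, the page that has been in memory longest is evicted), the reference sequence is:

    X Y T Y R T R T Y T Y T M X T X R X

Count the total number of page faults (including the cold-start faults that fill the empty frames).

6

X: miss, frames [X]
Y: miss, frames [X, Y]
T: miss, frames [X, Y, T]
Y: hit
R: miss, frames [X, Y, T, R]
T: hit
R: hit
T: hit
Y: hit
T: hit
Y: hit
T: hit
M: miss, evict X, frames [Y, T, R, M]
X: miss, evict Y, frames [T, R, M, X]
T: hit
X: hit
R: hit
X: hit
Page faults: 6.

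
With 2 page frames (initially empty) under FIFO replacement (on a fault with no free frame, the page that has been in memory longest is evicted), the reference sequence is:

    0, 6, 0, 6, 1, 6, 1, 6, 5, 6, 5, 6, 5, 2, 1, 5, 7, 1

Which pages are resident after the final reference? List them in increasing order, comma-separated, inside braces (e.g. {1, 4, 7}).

0 → fault, frames (0)
6 → fault, frames (0 6)
0 → hit
6 → hit
1 → fault, evict 0, frames (6 1)
6 → hit
1 → hit
6 → hit
5 → fault, evict 6, frames (1 5)
6 → fault, evict 1, frames (5 6)
5 → hit
6 → hit
5 → hit
2 → fault, evict 5, frames (6 2)
1 → fault, evict 6, frames (2 1)
5 → fault, evict 2, frames (1 5)
7 → fault, evict 1, frames (5 7)
1 → fault, evict 5, frames (7 1)

{1, 7}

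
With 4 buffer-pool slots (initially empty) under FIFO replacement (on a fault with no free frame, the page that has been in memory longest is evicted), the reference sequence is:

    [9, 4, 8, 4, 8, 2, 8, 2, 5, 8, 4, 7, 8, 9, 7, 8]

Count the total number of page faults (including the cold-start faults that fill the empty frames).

9 -> miss, frames [9]
4 -> miss, frames [9, 4]
8 -> miss, frames [9, 4, 8]
4 -> hit
8 -> hit
2 -> miss, frames [9, 4, 8, 2]
8 -> hit
2 -> hit
5 -> miss, evict 9, frames [4, 8, 2, 5]
8 -> hit
4 -> hit
7 -> miss, evict 4, frames [8, 2, 5, 7]
8 -> hit
9 -> miss, evict 8, frames [2, 5, 7, 9]
7 -> hit
8 -> miss, evict 2, frames [5, 7, 9, 8]
Page faults: 8.

8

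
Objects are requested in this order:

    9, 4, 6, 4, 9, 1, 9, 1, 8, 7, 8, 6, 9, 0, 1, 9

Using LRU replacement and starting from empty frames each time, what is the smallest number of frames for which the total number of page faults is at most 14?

2

f=1: 16 faults
f=2: 12 faults
f=3: 10 faults
f=4: 10 faults
f=5: 9 faults
f=6: 7 faults
f=7: 7 faults
Smallest f with faults ≤ 14 is 2.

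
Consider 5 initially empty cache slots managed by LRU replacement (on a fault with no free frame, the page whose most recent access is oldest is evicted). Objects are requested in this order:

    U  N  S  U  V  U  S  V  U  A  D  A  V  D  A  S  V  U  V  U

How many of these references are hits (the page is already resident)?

14

U -> miss, frames (U)
N -> miss, frames (U N)
S -> miss, frames (U N S)
U -> hit
V -> miss, frames (N S U V)
U -> hit
S -> hit
V -> hit
U -> hit
A -> miss, frames (N S V U A)
D -> miss, evict N, frames (S V U A D)
A -> hit
V -> hit
D -> hit
A -> hit
S -> hit
V -> hit
U -> hit
V -> hit
U -> hit
Hits: 14.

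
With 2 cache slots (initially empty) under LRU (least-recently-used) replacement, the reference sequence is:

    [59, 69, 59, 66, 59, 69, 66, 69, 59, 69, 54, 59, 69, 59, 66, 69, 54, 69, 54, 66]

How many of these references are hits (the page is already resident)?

59 -> miss, frames (59)
69 -> miss, frames (59 69)
59 -> hit
66 -> miss, evict 69, frames (59 66)
59 -> hit
69 -> miss, evict 66, frames (59 69)
66 -> miss, evict 59, frames (69 66)
69 -> hit
59 -> miss, evict 66, frames (69 59)
69 -> hit
54 -> miss, evict 59, frames (69 54)
59 -> miss, evict 69, frames (54 59)
69 -> miss, evict 54, frames (59 69)
59 -> hit
66 -> miss, evict 69, frames (59 66)
69 -> miss, evict 59, frames (66 69)
54 -> miss, evict 66, frames (69 54)
69 -> hit
54 -> hit
66 -> miss, evict 69, frames (54 66)
Hits: 7.

7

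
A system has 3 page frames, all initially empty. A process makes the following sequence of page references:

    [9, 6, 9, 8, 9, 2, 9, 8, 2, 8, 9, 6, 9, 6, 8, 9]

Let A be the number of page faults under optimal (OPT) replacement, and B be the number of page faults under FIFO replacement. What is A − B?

-2

Under OPT: F F . F . F . . . . . F . . . . → 5 faults.
Under FIFO: F F . F . F F . . . . F . . F . → 7 faults.
A − B = 5 − 7 = -2.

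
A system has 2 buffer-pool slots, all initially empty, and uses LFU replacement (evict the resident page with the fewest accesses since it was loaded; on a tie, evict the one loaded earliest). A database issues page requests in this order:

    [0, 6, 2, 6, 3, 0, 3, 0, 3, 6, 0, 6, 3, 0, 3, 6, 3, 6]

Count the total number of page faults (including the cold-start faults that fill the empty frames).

0 → miss, frames {0}
6 → miss, frames {0,6}
2 → miss, evict 0, frames {6,2}
6 → hit
3 → miss, evict 2, frames {6,3}
0 → miss, evict 3, frames {6,0}
3 → miss, evict 0, frames {6,3}
0 → miss, evict 3, frames {6,0}
3 → miss, evict 0, frames {6,3}
6 → hit
0 → miss, evict 3, frames {6,0}
6 → hit
3 → miss, evict 0, frames {6,3}
0 → miss, evict 3, frames {6,0}
3 → miss, evict 0, frames {6,3}
6 → hit
3 → hit
6 → hit
Page faults: 12.

12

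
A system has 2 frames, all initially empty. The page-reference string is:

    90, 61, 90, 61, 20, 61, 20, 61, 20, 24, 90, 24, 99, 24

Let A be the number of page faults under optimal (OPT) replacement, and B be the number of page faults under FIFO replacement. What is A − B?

Under OPT: F F . . F . . . . F F . F . → 6 faults.
Under FIFO: F F . . F . . . . F F . F F → 7 faults.
A − B = 6 − 7 = -1.

-1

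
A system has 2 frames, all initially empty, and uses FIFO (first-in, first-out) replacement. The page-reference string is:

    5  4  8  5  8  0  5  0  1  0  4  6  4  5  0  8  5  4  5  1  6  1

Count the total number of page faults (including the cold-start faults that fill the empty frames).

15

5 → fault, frames [5]
4 → fault, frames [5, 4]
8 → fault, evict 5, frames [4, 8]
5 → fault, evict 4, frames [8, 5]
8 → hit
0 → fault, evict 8, frames [5, 0]
5 → hit
0 → hit
1 → fault, evict 5, frames [0, 1]
0 → hit
4 → fault, evict 0, frames [1, 4]
6 → fault, evict 1, frames [4, 6]
4 → hit
5 → fault, evict 4, frames [6, 5]
0 → fault, evict 6, frames [5, 0]
8 → fault, evict 5, frames [0, 8]
5 → fault, evict 0, frames [8, 5]
4 → fault, evict 8, frames [5, 4]
5 → hit
1 → fault, evict 5, frames [4, 1]
6 → fault, evict 4, frames [1, 6]
1 → hit
Page faults: 15.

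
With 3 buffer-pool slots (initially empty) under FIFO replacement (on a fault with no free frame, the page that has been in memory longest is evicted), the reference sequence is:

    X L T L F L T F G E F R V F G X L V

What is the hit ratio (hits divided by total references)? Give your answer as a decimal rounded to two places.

X: fault, frames (X)
L: fault, frames (X L)
T: fault, frames (X L T)
L: hit
F: fault, evict X, frames (L T F)
L: hit
T: hit
F: hit
G: fault, evict L, frames (T F G)
E: fault, evict T, frames (F G E)
F: hit
R: fault, evict F, frames (G E R)
V: fault, evict G, frames (E R V)
F: fault, evict E, frames (R V F)
G: fault, evict R, frames (V F G)
X: fault, evict V, frames (F G X)
L: fault, evict F, frames (G X L)
V: fault, evict G, frames (X L V)
Hits: 5 of 18 references → 5/18 = 0.2778.

0.28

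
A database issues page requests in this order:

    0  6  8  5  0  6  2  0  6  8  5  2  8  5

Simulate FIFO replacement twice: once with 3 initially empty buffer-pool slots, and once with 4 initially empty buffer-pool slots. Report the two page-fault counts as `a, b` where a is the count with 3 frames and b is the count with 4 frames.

3 frames: F F F F F F F . . F F . . . → 9 faults.
4 frames: F F F F . . F F F F F F . . → 10 faults.
10 > 9: adding a frame increased faults — Belady's anomaly.

9, 10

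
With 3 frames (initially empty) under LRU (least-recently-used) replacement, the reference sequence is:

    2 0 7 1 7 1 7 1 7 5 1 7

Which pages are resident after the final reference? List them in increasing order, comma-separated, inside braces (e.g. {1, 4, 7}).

{1, 5, 7}

2 → fault, frames (2)
0 → fault, frames (2 0)
7 → fault, frames (2 0 7)
1 → fault, evict 2, frames (0 7 1)
7 → hit
1 → hit
7 → hit
1 → hit
7 → hit
5 → fault, evict 0, frames (1 7 5)
1 → hit
7 → hit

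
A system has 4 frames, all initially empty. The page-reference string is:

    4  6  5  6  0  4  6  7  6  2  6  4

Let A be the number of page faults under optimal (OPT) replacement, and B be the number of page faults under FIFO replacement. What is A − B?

-2

Under OPT: F F F . F . . F . F . . → 6 faults.
Under FIFO: F F F . F . . F . F F F → 8 faults.
A − B = 6 − 8 = -2.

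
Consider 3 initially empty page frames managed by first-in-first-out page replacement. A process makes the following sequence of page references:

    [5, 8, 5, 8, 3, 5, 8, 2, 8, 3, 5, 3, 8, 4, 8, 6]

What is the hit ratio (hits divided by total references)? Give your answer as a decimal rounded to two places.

5 -> fault, frames [5]
8 -> fault, frames [5, 8]
5 -> hit
8 -> hit
3 -> fault, frames [5, 8, 3]
5 -> hit
8 -> hit
2 -> fault, evict 5, frames [8, 3, 2]
8 -> hit
3 -> hit
5 -> fault, evict 8, frames [3, 2, 5]
3 -> hit
8 -> fault, evict 3, frames [2, 5, 8]
4 -> fault, evict 2, frames [5, 8, 4]
8 -> hit
6 -> fault, evict 5, frames [8, 4, 6]
Hits: 8 of 16 references → 8/16 = 0.5000.

0.50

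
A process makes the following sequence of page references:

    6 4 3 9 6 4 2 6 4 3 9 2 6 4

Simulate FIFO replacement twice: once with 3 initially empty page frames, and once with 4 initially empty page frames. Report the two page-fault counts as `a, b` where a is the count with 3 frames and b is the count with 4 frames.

11, 12

3 frames: F F F F F F F . . F F . F F → 11 faults.
4 frames: F F F F . . F F F F F F F F → 12 faults.
12 > 11: adding a frame increased faults — Belady's anomaly.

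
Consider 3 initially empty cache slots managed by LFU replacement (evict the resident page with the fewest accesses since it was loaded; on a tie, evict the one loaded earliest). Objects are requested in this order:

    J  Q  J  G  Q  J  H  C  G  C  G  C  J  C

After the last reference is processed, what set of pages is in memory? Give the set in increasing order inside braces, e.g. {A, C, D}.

{C, J, Q}

J -> fault, frames [J]
Q -> fault, frames [J, Q]
J -> hit
G -> fault, frames [J, Q, G]
Q -> hit
J -> hit
H -> fault, evict G, frames [J, Q, H]
C -> fault, evict H, frames [J, Q, C]
G -> fault, evict C, frames [J, Q, G]
C -> fault, evict G, frames [J, Q, C]
G -> fault, evict C, frames [J, Q, G]
C -> fault, evict G, frames [J, Q, C]
J -> hit
C -> hit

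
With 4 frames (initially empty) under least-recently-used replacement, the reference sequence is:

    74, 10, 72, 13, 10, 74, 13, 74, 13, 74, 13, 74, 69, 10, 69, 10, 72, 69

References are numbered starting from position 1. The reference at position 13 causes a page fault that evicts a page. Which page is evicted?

72

pos 1: 74 -> miss, frames {74}
pos 2: 10 -> miss, frames {74,10}
pos 3: 72 -> miss, frames {74,10,72}
pos 4: 13 -> miss, frames {74,10,72,13}
pos 5: 10 -> hit
pos 6: 74 -> hit
pos 7: 13 -> hit
pos 8: 74 -> hit
pos 9: 13 -> hit
pos 10: 74 -> hit
pos 11: 13 -> hit
pos 12: 74 -> hit
pos 13: 69 -> miss, evict 72, frames {10,13,74,69}
At position 13, page 72 is evicted.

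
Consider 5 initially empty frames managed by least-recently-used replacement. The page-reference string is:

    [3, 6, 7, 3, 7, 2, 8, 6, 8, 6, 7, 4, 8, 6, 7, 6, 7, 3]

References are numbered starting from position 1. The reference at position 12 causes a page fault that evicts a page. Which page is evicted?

3

pos 1: 3: fault, frames [3]
pos 2: 6: fault, frames [3, 6]
pos 3: 7: fault, frames [3, 6, 7]
pos 4: 3: hit
pos 5: 7: hit
pos 6: 2: fault, frames [6, 3, 7, 2]
pos 7: 8: fault, frames [6, 3, 7, 2, 8]
pos 8: 6: hit
pos 9: 8: hit
pos 10: 6: hit
pos 11: 7: hit
pos 12: 4: fault, evict 3, frames [2, 8, 6, 7, 4]
At position 12, page 3 is evicted.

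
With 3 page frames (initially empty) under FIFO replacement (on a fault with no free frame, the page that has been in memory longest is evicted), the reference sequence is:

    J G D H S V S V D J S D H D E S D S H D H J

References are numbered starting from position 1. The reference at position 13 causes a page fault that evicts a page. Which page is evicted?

D

pos 1: J -> miss, frames {J}
pos 2: G -> miss, frames {J,G}
pos 3: D -> miss, frames {J,G,D}
pos 4: H -> miss, evict J, frames {G,D,H}
pos 5: S -> miss, evict G, frames {D,H,S}
pos 6: V -> miss, evict D, frames {H,S,V}
pos 7: S -> hit
pos 8: V -> hit
pos 9: D -> miss, evict H, frames {S,V,D}
pos 10: J -> miss, evict S, frames {V,D,J}
pos 11: S -> miss, evict V, frames {D,J,S}
pos 12: D -> hit
pos 13: H -> miss, evict D, frames {J,S,H}
At position 13, page D is evicted.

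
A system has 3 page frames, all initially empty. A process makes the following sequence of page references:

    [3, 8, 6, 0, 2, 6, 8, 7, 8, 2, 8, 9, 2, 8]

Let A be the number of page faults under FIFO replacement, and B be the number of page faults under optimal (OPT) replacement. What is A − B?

Under FIFO: F F F F F . F F . . . F F F → 10 faults.
Under OPT: F F F F F . . F . . . F . . → 7 faults.
A − B = 10 − 7 = 3.

3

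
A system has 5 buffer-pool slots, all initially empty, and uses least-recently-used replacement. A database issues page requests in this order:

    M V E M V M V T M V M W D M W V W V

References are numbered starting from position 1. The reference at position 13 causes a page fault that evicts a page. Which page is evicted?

E

pos 1: M -> fault, frames (M)
pos 2: V -> fault, frames (M V)
pos 3: E -> fault, frames (M V E)
pos 4: M -> hit
pos 5: V -> hit
pos 6: M -> hit
pos 7: V -> hit
pos 8: T -> fault, frames (E M V T)
pos 9: M -> hit
pos 10: V -> hit
pos 11: M -> hit
pos 12: W -> fault, frames (E T V M W)
pos 13: D -> fault, evict E, frames (T V M W D)
At position 13, page E is evicted.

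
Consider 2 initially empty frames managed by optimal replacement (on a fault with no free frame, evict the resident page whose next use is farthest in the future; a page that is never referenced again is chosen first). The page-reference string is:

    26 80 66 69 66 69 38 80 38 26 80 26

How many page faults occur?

7

26 -> fault, frames [26]
80 -> fault, frames [26, 80]
66 -> fault, evict 26, frames [80, 66]
69 -> fault, evict 80, frames [66, 69]
66 -> hit
69 -> hit
38 -> fault, evict 69, frames [66, 38]
80 -> fault, evict 66, frames [38, 80]
38 -> hit
26 -> fault, evict 38, frames [80, 26]
80 -> hit
26 -> hit
Page faults: 7.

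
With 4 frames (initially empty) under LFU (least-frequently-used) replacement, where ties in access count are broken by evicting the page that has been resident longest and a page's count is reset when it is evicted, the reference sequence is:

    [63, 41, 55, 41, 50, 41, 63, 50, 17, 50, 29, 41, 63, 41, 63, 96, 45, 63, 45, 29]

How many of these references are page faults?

9

63: fault, frames (63)
41: fault, frames (63 41)
55: fault, frames (63 41 55)
41: hit
50: fault, frames (63 41 55 50)
41: hit
63: hit
50: hit
17: fault, evict 55, frames (63 41 50 17)
50: hit
29: fault, evict 17, frames (63 41 50 29)
41: hit
63: hit
41: hit
63: hit
96: fault, evict 29, frames (63 41 50 96)
45: fault, evict 96, frames (63 41 50 45)
63: hit
45: hit
29: fault, evict 45, frames (63 41 50 29)
Page faults: 9.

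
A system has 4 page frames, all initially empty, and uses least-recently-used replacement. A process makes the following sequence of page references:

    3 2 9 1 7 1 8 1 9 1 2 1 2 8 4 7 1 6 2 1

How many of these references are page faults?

12

3 → fault, frames (3)
2 → fault, frames (3 2)
9 → fault, frames (3 2 9)
1 → fault, frames (3 2 9 1)
7 → fault, evict 3, frames (2 9 1 7)
1 → hit
8 → fault, evict 2, frames (9 7 1 8)
1 → hit
9 → hit
1 → hit
2 → fault, evict 7, frames (8 9 1 2)
1 → hit
2 → hit
8 → hit
4 → fault, evict 9, frames (1 2 8 4)
7 → fault, evict 1, frames (2 8 4 7)
1 → fault, evict 2, frames (8 4 7 1)
6 → fault, evict 8, frames (4 7 1 6)
2 → fault, evict 4, frames (7 1 6 2)
1 → hit
Page faults: 12.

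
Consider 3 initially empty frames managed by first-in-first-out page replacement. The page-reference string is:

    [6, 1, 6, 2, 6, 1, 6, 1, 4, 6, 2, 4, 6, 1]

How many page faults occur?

6

6: fault, frames [6]
1: fault, frames [6, 1]
6: hit
2: fault, frames [6, 1, 2]
6: hit
1: hit
6: hit
1: hit
4: fault, evict 6, frames [1, 2, 4]
6: fault, evict 1, frames [2, 4, 6]
2: hit
4: hit
6: hit
1: fault, evict 2, frames [4, 6, 1]
Page faults: 6.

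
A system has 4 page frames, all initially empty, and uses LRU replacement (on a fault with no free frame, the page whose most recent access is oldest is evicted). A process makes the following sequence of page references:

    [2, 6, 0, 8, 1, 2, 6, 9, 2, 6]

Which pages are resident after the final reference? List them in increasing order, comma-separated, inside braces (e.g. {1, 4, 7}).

{1, 2, 6, 9}

2 -> miss, frames [2]
6 -> miss, frames [2, 6]
0 -> miss, frames [2, 6, 0]
8 -> miss, frames [2, 6, 0, 8]
1 -> miss, evict 2, frames [6, 0, 8, 1]
2 -> miss, evict 6, frames [0, 8, 1, 2]
6 -> miss, evict 0, frames [8, 1, 2, 6]
9 -> miss, evict 8, frames [1, 2, 6, 9]
2 -> hit
6 -> hit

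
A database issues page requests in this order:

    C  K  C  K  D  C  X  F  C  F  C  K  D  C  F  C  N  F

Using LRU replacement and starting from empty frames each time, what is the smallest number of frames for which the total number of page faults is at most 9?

f=1: 18 faults
f=2: 13 faults
f=3: 9 faults
f=4: 8 faults
f=5: 6 faults
f=6: 6 faults
Smallest f with faults ≤ 9 is 3.

3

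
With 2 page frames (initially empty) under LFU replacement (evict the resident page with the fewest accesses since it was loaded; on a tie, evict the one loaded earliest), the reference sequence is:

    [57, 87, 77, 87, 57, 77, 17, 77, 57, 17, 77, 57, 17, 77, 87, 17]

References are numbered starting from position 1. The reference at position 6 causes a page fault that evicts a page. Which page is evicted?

57

pos 1: 57: fault, frames (57)
pos 2: 87: fault, frames (57 87)
pos 3: 77: fault, evict 57, frames (87 77)
pos 4: 87: hit
pos 5: 57: fault, evict 77, frames (87 57)
pos 6: 77: fault, evict 57, frames (87 77)
At position 6, page 57 is evicted.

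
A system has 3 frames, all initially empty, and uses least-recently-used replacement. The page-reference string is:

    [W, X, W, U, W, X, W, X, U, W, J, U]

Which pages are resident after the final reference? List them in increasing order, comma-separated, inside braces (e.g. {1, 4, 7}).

{J, U, W}

W → miss, frames [W]
X → miss, frames [W, X]
W → hit
U → miss, frames [X, W, U]
W → hit
X → hit
W → hit
X → hit
U → hit
W → hit
J → miss, evict X, frames [U, W, J]
U → hit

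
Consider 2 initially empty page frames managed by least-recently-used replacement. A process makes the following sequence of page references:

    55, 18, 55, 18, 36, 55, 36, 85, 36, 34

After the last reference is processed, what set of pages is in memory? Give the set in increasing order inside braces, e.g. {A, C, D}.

55: fault, frames {55}
18: fault, frames {55,18}
55: hit
18: hit
36: fault, evict 55, frames {18,36}
55: fault, evict 18, frames {36,55}
36: hit
85: fault, evict 55, frames {36,85}
36: hit
34: fault, evict 85, frames {36,34}

{34, 36}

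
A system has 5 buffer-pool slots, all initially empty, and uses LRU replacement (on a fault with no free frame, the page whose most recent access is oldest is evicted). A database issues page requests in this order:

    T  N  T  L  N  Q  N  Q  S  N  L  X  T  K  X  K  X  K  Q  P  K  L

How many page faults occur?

T: miss, frames (T)
N: miss, frames (T N)
T: hit
L: miss, frames (N T L)
N: hit
Q: miss, frames (T L N Q)
N: hit
Q: hit
S: miss, frames (T L N Q S)
N: hit
L: hit
X: miss, evict T, frames (Q S N L X)
T: miss, evict Q, frames (S N L X T)
K: miss, evict S, frames (N L X T K)
X: hit
K: hit
X: hit
K: hit
Q: miss, evict N, frames (L T X K Q)
P: miss, evict L, frames (T X K Q P)
K: hit
L: miss, evict T, frames (X Q P K L)
Page faults: 11.

11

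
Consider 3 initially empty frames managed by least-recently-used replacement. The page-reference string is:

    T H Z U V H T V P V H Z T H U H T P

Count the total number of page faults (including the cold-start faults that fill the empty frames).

13

T: miss, frames [T]
H: miss, frames [T, H]
Z: miss, frames [T, H, Z]
U: miss, evict T, frames [H, Z, U]
V: miss, evict H, frames [Z, U, V]
H: miss, evict Z, frames [U, V, H]
T: miss, evict U, frames [V, H, T]
V: hit
P: miss, evict H, frames [T, V, P]
V: hit
H: miss, evict T, frames [P, V, H]
Z: miss, evict P, frames [V, H, Z]
T: miss, evict V, frames [H, Z, T]
H: hit
U: miss, evict Z, frames [T, H, U]
H: hit
T: hit
P: miss, evict U, frames [H, T, P]
Page faults: 13.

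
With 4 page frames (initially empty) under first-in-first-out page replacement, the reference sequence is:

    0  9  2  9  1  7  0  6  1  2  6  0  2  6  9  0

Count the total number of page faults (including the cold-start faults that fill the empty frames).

0: fault, frames [0]
9: fault, frames [0, 9]
2: fault, frames [0, 9, 2]
9: hit
1: fault, frames [0, 9, 2, 1]
7: fault, evict 0, frames [9, 2, 1, 7]
0: fault, evict 9, frames [2, 1, 7, 0]
6: fault, evict 2, frames [1, 7, 0, 6]
1: hit
2: fault, evict 1, frames [7, 0, 6, 2]
6: hit
0: hit
2: hit
6: hit
9: fault, evict 7, frames [0, 6, 2, 9]
0: hit
Page faults: 9.

9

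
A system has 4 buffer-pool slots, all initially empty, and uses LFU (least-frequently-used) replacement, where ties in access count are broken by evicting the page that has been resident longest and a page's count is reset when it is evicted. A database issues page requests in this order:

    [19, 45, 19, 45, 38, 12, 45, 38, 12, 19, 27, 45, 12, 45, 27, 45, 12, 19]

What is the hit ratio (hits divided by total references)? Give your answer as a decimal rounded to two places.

0.72

19 → miss, frames (19)
45 → miss, frames (19 45)
19 → hit
45 → hit
38 → miss, frames (19 45 38)
12 → miss, frames (19 45 38 12)
45 → hit
38 → hit
12 → hit
19 → hit
27 → miss, evict 38, frames (19 45 12 27)
45 → hit
12 → hit
45 → hit
27 → hit
45 → hit
12 → hit
19 → hit
Hits: 13 of 18 references → 13/18 = 0.7222.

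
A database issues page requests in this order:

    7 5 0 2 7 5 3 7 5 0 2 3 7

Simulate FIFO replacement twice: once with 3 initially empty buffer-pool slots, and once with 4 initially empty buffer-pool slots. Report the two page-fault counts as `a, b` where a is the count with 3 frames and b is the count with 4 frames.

3 frames: F F F F F F F . . F F . F → 10 faults.
4 frames: F F F F . . F F F F F F F → 11 faults.
11 > 10: adding a frame increased faults — Belady's anomaly.

10, 11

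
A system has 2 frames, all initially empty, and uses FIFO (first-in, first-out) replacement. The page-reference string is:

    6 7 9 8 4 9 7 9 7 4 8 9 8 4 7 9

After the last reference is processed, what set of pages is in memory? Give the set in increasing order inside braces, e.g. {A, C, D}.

{7, 9}

6 -> fault, frames (6)
7 -> fault, frames (6 7)
9 -> fault, evict 6, frames (7 9)
8 -> fault, evict 7, frames (9 8)
4 -> fault, evict 9, frames (8 4)
9 -> fault, evict 8, frames (4 9)
7 -> fault, evict 4, frames (9 7)
9 -> hit
7 -> hit
4 -> fault, evict 9, frames (7 4)
8 -> fault, evict 7, frames (4 8)
9 -> fault, evict 4, frames (8 9)
8 -> hit
4 -> fault, evict 8, frames (9 4)
7 -> fault, evict 9, frames (4 7)
9 -> fault, evict 4, frames (7 9)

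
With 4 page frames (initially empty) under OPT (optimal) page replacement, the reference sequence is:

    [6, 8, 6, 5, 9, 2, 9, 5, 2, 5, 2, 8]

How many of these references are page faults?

5

6 → miss, frames (6)
8 → miss, frames (6 8)
6 → hit
5 → miss, frames (6 8 5)
9 → miss, frames (6 8 5 9)
2 → miss, evict 6, frames (8 5 9 2)
9 → hit
5 → hit
2 → hit
5 → hit
2 → hit
8 → hit
Page faults: 5.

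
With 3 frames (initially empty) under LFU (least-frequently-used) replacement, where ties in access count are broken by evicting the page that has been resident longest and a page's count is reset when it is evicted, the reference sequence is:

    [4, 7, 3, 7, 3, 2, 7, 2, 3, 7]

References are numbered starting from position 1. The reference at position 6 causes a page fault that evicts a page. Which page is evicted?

4

pos 1: 4 → miss, frames [4]
pos 2: 7 → miss, frames [4, 7]
pos 3: 3 → miss, frames [4, 7, 3]
pos 4: 7 → hit
pos 5: 3 → hit
pos 6: 2 → miss, evict 4, frames [7, 3, 2]
At position 6, page 4 is evicted.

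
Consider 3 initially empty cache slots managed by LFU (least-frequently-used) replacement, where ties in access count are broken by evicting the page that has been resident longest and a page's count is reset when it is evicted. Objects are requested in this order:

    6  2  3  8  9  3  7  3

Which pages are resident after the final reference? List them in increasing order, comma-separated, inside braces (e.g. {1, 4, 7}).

6 → miss, frames [6]
2 → miss, frames [6, 2]
3 → miss, frames [6, 2, 3]
8 → miss, evict 6, frames [2, 3, 8]
9 → miss, evict 2, frames [3, 8, 9]
3 → hit
7 → miss, evict 8, frames [3, 9, 7]
3 → hit

{3, 7, 9}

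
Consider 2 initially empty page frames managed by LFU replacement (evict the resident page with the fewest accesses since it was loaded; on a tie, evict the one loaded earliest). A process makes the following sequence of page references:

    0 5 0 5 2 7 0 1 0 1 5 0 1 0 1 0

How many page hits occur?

3

0 → fault, frames [0]
5 → fault, frames [0, 5]
0 → hit
5 → hit
2 → fault, evict 0, frames [5, 2]
7 → fault, evict 2, frames [5, 7]
0 → fault, evict 7, frames [5, 0]
1 → fault, evict 0, frames [5, 1]
0 → fault, evict 1, frames [5, 0]
1 → fault, evict 0, frames [5, 1]
5 → hit
0 → fault, evict 1, frames [5, 0]
1 → fault, evict 0, frames [5, 1]
0 → fault, evict 1, frames [5, 0]
1 → fault, evict 0, frames [5, 1]
0 → fault, evict 1, frames [5, 0]
Hits: 3.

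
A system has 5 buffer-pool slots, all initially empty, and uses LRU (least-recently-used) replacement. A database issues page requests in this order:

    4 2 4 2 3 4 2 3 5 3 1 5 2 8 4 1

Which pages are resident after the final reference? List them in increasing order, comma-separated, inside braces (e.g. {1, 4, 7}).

4 → fault, frames [4]
2 → fault, frames [4, 2]
4 → hit
2 → hit
3 → fault, frames [4, 2, 3]
4 → hit
2 → hit
3 → hit
5 → fault, frames [4, 2, 3, 5]
3 → hit
1 → fault, frames [4, 2, 5, 3, 1]
5 → hit
2 → hit
8 → fault, evict 4, frames [3, 1, 5, 2, 8]
4 → fault, evict 3, frames [1, 5, 2, 8, 4]
1 → hit

{1, 2, 4, 5, 8}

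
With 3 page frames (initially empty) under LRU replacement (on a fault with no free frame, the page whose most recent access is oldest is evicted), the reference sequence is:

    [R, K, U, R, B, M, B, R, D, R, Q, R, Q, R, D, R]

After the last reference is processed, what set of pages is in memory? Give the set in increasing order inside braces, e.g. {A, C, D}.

R: fault, frames [R]
K: fault, frames [R, K]
U: fault, frames [R, K, U]
R: hit
B: fault, evict K, frames [U, R, B]
M: fault, evict U, frames [R, B, M]
B: hit
R: hit
D: fault, evict M, frames [B, R, D]
R: hit
Q: fault, evict B, frames [D, R, Q]
R: hit
Q: hit
R: hit
D: hit
R: hit

{D, Q, R}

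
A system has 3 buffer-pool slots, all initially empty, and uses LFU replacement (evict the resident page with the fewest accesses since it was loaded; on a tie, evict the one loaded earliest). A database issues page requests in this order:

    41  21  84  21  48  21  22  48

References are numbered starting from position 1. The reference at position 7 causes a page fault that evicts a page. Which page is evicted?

84

pos 1: 41 → miss, frames [41]
pos 2: 21 → miss, frames [41, 21]
pos 3: 84 → miss, frames [41, 21, 84]
pos 4: 21 → hit
pos 5: 48 → miss, evict 41, frames [21, 84, 48]
pos 6: 21 → hit
pos 7: 22 → miss, evict 84, frames [21, 48, 22]
At position 7, page 84 is evicted.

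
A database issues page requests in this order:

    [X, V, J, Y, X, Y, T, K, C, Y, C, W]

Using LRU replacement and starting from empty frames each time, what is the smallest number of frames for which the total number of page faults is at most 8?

4

f=1: 12 faults
f=2: 10 faults
f=3: 10 faults
f=4: 8 faults
f=5: 8 faults
f=6: 8 faults
f=7: 8 faults
f=8: 8 faults
Smallest f with faults ≤ 8 is 4.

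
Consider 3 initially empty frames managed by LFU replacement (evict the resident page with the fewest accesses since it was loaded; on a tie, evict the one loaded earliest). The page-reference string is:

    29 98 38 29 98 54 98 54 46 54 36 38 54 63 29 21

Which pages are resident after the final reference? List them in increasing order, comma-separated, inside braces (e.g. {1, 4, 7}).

29 -> fault, frames (29)
98 -> fault, frames (29 98)
38 -> fault, frames (29 98 38)
29 -> hit
98 -> hit
54 -> fault, evict 38, frames (29 98 54)
98 -> hit
54 -> hit
46 -> fault, evict 29, frames (98 54 46)
54 -> hit
36 -> fault, evict 46, frames (98 54 36)
38 -> fault, evict 36, frames (98 54 38)
54 -> hit
63 -> fault, evict 38, frames (98 54 63)
29 -> fault, evict 63, frames (98 54 29)
21 -> fault, evict 29, frames (98 54 21)

{21, 54, 98}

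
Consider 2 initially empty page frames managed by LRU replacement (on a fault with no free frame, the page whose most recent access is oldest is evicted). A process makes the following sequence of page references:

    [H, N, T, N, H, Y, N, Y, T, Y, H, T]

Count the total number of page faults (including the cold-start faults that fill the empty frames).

9

H -> miss, frames {H}
N -> miss, frames {H,N}
T -> miss, evict H, frames {N,T}
N -> hit
H -> miss, evict T, frames {N,H}
Y -> miss, evict N, frames {H,Y}
N -> miss, evict H, frames {Y,N}
Y -> hit
T -> miss, evict N, frames {Y,T}
Y -> hit
H -> miss, evict T, frames {Y,H}
T -> miss, evict Y, frames {H,T}
Page faults: 9.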